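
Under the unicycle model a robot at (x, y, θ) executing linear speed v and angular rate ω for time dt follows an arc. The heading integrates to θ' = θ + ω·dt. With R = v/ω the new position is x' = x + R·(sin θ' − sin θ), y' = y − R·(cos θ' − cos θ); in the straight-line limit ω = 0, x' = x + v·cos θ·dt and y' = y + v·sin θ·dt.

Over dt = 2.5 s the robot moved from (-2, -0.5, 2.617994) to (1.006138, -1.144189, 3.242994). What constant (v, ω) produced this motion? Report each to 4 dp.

Δθ = 3.242994 − 2.617994 = 0.625000
ω = Δθ/dt = 0.625000/2.5 = 0.2500
R = Δx/(sin θ' − sin θ) = -5.0000
v = R·ω = -5.0000·0.2500 = -1.2500

v = -1.2500, ω = 0.2500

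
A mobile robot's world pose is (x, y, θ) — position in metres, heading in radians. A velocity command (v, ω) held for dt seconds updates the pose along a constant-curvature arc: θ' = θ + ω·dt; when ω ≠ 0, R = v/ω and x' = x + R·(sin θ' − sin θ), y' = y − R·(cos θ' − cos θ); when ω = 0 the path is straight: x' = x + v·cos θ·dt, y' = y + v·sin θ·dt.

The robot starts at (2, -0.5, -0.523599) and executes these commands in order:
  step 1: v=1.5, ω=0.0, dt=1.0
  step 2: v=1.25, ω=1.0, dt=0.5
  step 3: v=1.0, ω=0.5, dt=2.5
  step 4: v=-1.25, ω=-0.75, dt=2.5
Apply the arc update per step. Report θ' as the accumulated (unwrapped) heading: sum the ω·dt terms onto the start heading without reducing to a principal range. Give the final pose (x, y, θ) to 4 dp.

step 1: θ'=-0.5236 (straight) → pose (3.2990, -1.2500, -0.5236)
step 2: θ'=-0.0236 (R=1.2500) → pose (3.8945, -1.4171, -0.0236)
step 3: θ'=1.2264 (R=2.0000) → pose (5.8243, -0.0929, 1.2264)
step 4: θ'=-0.6486 (R=1.6667) → pose (3.2487, -0.8584, -0.6486)

(3.2487, -0.8584, -0.6486)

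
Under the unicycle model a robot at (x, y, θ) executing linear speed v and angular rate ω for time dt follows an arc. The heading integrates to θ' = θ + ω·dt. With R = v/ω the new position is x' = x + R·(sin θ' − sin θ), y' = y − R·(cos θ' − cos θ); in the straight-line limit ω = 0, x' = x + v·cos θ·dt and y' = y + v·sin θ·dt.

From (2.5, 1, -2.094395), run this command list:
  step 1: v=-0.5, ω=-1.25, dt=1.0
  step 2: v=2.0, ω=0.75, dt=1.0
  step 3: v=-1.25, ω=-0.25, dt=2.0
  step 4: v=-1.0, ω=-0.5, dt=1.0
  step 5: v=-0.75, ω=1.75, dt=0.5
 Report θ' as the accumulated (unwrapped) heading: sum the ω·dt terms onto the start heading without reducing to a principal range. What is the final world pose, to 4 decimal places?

step 1: θ'=-3.3444 (R=0.4000) → pose (2.9270, 1.1918, -3.3444)
step 2: θ'=-2.5944 (R=2.6667) → pose (1.0024, 0.8571, -2.5944)
step 3: θ'=-3.0944 (R=5.0000) → pose (3.3680, 1.5816, -3.0944)
step 4: θ'=-3.5944 (R=2.0000) → pose (4.3373, 1.3823, -3.5944)
step 5: θ'=-2.7194 (R=-0.4286) → pose (4.7004, 1.3767, -2.7194)

(4.7004, 1.3767, -2.7194)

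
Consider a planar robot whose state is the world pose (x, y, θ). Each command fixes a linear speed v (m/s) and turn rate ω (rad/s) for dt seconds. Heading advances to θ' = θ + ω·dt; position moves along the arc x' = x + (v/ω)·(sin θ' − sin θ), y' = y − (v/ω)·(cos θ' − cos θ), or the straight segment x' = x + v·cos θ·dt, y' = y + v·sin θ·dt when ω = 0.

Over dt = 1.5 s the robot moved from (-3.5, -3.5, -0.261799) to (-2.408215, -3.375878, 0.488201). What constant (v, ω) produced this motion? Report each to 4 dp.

v = 0.7500, ω = 0.5000

Δθ = 0.488201 − -0.261799 = 0.750000
ω = Δθ/dt = 0.750000/1.5 = 0.5000
R = Δx/(sin θ' − sin θ) = 1.5000
v = R·ω = 1.5000·0.5000 = 0.7500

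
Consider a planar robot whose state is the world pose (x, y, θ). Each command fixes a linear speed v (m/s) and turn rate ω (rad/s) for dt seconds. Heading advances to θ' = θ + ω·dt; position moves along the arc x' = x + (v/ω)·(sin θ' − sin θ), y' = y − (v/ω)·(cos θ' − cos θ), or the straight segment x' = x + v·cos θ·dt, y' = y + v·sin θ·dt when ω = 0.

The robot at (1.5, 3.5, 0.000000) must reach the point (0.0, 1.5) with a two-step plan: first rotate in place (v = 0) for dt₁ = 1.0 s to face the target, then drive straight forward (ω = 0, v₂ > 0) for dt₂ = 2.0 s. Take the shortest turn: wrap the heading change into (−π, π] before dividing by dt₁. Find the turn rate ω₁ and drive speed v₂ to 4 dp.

ω₁ = -2.2143, v₂ = 1.2500

heading to target = atan2(1.5−3.5, 0−1.5) = -2.2143
Δθ = wrap(-2.2143 − 0.0000) = -2.2143; ω₁ = Δθ/dt₁ = -2.2143
distance = √((0−1.5)² + (1.5−3.5)²) = 2.5000; v₂ = distance/dt₂ = 1.2500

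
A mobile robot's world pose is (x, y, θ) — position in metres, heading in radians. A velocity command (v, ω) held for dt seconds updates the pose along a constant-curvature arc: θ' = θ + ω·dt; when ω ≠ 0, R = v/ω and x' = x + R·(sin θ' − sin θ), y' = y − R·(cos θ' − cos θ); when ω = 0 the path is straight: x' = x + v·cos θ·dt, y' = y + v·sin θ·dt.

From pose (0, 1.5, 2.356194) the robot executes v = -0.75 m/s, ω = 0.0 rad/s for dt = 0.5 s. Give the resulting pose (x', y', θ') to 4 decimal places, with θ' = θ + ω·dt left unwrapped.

θ' = 2.3562 + 0.0·0.5 = 2.3562
ω = 0 → straight: x' = 0 + -0.75·cos(2.3562)·0.5 = 0.2652
y' = 1.5 + -0.75·sin(2.3562)·0.5 = 1.2348

(0.2652, 1.2348, 2.3562)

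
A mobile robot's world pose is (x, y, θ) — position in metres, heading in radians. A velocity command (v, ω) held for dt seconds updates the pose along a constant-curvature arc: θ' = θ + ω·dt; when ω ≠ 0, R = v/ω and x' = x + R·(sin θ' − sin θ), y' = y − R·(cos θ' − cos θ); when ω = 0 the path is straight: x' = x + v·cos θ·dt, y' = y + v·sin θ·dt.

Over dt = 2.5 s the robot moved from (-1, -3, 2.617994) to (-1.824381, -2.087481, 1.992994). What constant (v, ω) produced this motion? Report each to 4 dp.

Δθ = 1.992994 − 2.617994 = -0.625000
ω = Δθ/dt = -0.625000/2.5 = -0.2500
R = −Δy/(cos θ' − cos θ) = -2.0000
v = R·ω = -2.0000·-0.2500 = 0.5000

v = 0.5000, ω = -0.2500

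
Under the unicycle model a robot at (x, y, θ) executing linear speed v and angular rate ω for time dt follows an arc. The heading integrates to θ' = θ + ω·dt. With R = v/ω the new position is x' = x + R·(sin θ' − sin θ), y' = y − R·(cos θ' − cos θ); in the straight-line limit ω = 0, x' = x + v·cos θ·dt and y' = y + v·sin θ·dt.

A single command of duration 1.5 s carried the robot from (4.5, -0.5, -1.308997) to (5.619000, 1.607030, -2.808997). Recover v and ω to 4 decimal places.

v = -1.7500, ω = -1.0000

Δθ = -2.808997 − -1.308997 = -1.500000
ω = Δθ/dt = -1.500000/1.5 = -1.0000
R = −Δy/(cos θ' − cos θ) = 1.7500
v = R·ω = 1.7500·-1.0000 = -1.7500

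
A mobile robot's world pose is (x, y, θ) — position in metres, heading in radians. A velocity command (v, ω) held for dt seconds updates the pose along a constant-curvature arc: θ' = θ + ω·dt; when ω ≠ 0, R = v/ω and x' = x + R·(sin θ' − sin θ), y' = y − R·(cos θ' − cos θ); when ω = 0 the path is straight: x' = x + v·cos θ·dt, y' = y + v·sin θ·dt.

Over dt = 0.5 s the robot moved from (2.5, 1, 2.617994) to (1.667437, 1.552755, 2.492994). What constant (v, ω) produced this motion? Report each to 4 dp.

Δθ = 2.492994 − 2.617994 = -0.125000
ω = Δθ/dt = -0.125000/0.5 = -0.2500
R = Δx/(sin θ' − sin θ) = -8.0000
v = R·ω = -8.0000·-0.2500 = 2.0000

v = 2.0000, ω = -0.2500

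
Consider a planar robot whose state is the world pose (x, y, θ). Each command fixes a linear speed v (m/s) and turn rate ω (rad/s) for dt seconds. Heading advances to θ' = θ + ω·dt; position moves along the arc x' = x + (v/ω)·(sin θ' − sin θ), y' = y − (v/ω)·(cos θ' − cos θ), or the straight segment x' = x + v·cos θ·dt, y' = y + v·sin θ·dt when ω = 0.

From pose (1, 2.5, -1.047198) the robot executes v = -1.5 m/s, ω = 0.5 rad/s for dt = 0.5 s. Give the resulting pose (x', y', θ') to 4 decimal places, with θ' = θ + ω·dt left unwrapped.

(0.5481, 3.0961, -0.7972)

θ' = -1.0472 + 0.5·0.5 = -0.7972
R = v/ω = -1.5/0.5 = -3.0000
x' = 1 + -3.0000·(sin -0.7972 − sin -1.0472) = 0.5481
y' = 2.5 − -3.0000·(cos -0.7972 − cos -1.0472) = 3.0961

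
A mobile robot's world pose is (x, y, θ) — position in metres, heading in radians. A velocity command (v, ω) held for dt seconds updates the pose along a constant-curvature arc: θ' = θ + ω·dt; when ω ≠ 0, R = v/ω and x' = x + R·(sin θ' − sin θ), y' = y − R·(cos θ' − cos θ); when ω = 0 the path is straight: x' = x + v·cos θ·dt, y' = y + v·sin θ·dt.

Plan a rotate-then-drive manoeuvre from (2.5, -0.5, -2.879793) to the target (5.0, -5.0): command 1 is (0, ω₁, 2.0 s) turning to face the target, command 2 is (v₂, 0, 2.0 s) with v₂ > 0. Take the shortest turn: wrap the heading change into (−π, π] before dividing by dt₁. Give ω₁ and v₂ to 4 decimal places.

heading to target = atan2(-5−-0.5, 5−2.5) = -1.0637
Δθ = wrap(-1.0637 − -2.8798) = 1.8161; ω₁ = Δθ/dt₁ = 0.9080
distance = √((5−2.5)² + (-5−-0.5)²) = 5.1478; v₂ = distance/dt₂ = 2.5739

ω₁ = 0.9080, v₂ = 2.5739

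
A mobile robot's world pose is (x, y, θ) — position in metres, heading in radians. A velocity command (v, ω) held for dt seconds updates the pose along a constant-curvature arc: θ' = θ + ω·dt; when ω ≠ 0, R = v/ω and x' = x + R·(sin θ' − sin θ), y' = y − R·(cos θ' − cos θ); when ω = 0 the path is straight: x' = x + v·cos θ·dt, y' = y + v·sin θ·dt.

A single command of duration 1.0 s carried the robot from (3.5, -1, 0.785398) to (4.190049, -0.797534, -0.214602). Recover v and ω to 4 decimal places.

v = 0.7500, ω = -1.0000

Δθ = -0.214602 − 0.785398 = -1.000000
ω = Δθ/dt = -1.000000/1.0 = -1.0000
R = Δx/(sin θ' − sin θ) = -0.7500
v = R·ω = -0.7500·-1.0000 = 0.7500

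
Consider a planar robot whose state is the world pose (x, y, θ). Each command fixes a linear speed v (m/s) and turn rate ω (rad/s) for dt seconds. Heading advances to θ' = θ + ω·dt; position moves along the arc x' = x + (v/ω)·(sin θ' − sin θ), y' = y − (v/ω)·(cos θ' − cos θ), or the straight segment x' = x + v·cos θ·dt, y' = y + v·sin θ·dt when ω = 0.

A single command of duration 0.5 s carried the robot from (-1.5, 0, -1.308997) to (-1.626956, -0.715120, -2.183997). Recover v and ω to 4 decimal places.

v = 1.5000, ω = -1.7500

Δθ = -2.183997 − -1.308997 = -0.875000
ω = Δθ/dt = -0.875000/0.5 = -1.7500
R = −Δy/(cos θ' − cos θ) = -0.8571
v = R·ω = -0.8571·-1.7500 = 1.5000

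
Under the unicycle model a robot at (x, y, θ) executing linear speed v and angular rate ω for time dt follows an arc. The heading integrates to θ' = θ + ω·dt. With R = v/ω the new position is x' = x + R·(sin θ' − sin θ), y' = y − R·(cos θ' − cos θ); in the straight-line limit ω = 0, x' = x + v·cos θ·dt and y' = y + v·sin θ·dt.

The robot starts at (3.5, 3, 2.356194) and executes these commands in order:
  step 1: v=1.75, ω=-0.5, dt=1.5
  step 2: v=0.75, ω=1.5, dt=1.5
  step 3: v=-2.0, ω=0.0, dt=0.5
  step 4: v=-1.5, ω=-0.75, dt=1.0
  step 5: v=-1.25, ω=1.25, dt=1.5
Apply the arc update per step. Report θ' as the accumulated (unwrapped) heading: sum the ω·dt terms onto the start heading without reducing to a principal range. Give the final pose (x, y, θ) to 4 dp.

step 1: θ'=1.6062 (R=-3.5000) → pose (2.4771, 5.3510, 1.6062)
step 2: θ'=3.8562 (R=0.5000) → pose (1.6497, 5.7110, 3.8562)
step 3: θ'=3.8562 (straight) → pose (2.4051, 6.3663, 3.8562)
step 4: θ'=3.1062 (R=2.0000) → pose (3.7865, 6.8543, 3.1062)
step 5: θ'=4.9812 (R=-1.0000) → pose (4.7860, 8.1193, 4.9812)

(4.7860, 8.1193, 4.9812)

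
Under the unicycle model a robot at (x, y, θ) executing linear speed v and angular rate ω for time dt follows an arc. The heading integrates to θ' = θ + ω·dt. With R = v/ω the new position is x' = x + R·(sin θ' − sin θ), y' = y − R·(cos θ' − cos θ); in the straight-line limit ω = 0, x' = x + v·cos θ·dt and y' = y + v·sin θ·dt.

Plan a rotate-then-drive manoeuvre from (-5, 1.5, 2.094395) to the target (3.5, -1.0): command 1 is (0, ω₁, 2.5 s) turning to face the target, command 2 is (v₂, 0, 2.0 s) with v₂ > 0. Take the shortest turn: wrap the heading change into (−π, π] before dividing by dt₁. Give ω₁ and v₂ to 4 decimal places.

heading to target = atan2(-1−1.5, 3.5−-5) = -0.2861
Δθ = wrap(-0.2861 − 2.0944) = -2.3804; ω₁ = Δθ/dt₁ = -0.9522
distance = √((3.5−-5)² + (-1−1.5)²) = 8.8600; v₂ = distance/dt₂ = 4.4300

ω₁ = -0.9522, v₂ = 4.4300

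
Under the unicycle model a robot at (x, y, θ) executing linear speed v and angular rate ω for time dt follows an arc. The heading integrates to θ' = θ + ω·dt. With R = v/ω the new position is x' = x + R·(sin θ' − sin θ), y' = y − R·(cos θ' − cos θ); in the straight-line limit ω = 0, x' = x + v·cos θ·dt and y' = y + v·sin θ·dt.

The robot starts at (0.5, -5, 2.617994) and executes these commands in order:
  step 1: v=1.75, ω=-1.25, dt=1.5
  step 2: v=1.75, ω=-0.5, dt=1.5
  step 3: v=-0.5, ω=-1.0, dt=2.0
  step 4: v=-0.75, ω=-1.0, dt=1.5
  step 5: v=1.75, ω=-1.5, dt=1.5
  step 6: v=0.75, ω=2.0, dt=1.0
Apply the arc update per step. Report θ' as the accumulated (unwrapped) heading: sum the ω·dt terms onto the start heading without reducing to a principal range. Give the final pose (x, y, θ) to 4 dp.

(3.0024, 1.9896, -3.7570)

step 1: θ'=0.7430 (R=-1.4000) → pose (0.2529, -2.7565, 0.7430)
step 2: θ'=-0.0070 (R=-3.5000) → pose (2.6452, -1.8342, -0.0070)
step 3: θ'=-2.0070 (R=0.5000) → pose (2.1955, -1.1229, -2.0070)
step 4: θ'=-3.5070 (R=0.7500) → pose (3.1433, -0.7393, -3.5070)
step 5: θ'=-5.7570 (R=-1.1667) → pose (2.9742, 1.3591, -5.7570)
step 6: θ'=-3.7570 (R=0.3750) → pose (3.0024, 1.9896, -3.7570)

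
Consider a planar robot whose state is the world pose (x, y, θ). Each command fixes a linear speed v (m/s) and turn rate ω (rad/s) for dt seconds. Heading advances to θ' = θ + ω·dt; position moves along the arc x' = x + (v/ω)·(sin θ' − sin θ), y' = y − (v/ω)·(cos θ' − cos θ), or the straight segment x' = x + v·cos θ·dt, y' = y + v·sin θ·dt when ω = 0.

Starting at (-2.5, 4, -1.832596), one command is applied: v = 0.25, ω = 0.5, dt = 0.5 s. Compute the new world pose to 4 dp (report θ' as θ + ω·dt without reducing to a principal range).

θ' = -1.8326 + 0.5·0.5 = -1.5826
R = v/ω = 0.25/0.5 = 0.5000
x' = -2.5 + 0.5000·(sin -1.5826 − sin -1.8326) = -2.5170
y' = 4 − 0.5000·(cos -1.5826 − cos -1.8326) = 3.8765

(-2.5170, 3.8765, -1.5826)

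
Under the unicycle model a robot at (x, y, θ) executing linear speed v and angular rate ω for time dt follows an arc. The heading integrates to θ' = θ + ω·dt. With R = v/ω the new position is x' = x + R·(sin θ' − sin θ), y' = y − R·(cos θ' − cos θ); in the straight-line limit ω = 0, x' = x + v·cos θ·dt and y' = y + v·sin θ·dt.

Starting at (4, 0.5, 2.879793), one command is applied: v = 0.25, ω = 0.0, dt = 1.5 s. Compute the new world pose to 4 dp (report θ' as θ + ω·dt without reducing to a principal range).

θ' = 2.8798 + 0.0·1.5 = 2.8798
ω = 0 → straight: x' = 4 + 0.25·cos(2.8798)·1.5 = 3.6378
y' = 0.5 + 0.25·sin(2.8798)·1.5 = 0.5971

(3.6378, 0.5971, 2.8798)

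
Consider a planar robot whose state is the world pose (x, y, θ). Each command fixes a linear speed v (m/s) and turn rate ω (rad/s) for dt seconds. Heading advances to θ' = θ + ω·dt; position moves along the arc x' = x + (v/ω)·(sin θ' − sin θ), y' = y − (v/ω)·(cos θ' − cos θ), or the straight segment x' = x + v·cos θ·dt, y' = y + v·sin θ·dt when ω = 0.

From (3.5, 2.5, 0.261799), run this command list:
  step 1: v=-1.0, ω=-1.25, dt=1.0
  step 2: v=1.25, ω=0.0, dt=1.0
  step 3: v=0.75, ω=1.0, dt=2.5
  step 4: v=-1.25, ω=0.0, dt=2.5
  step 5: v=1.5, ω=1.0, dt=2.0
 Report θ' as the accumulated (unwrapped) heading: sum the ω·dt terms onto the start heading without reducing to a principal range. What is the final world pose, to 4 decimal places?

(2.4633, 0.5245, 3.5118)

step 1: θ'=-0.9882 (R=0.8000) → pose (2.6249, 2.8326, -0.9882)
step 2: θ'=-0.9882 (straight) → pose (3.3127, 1.7888, -0.9882)
step 3: θ'=1.5118 (R=0.7500) → pose (4.6876, 2.1572, 1.5118)
step 4: θ'=1.5118 (straight) → pose (4.5034, -0.9624, 1.5118)
step 5: θ'=3.5118 (R=1.5000) → pose (2.4633, 0.5245, 3.5118)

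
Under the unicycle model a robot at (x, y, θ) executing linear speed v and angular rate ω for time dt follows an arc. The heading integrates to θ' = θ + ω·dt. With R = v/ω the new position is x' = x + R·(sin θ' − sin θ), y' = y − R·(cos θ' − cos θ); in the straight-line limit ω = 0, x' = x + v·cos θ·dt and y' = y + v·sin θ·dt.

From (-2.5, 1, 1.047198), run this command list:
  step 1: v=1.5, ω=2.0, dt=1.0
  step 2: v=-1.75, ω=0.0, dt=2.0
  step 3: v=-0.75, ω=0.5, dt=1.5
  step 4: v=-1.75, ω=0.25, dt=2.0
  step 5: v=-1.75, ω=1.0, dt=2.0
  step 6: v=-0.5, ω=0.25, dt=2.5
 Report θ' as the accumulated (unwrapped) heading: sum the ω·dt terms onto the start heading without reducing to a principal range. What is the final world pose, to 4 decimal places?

step 1: θ'=3.0472 (R=0.7500) → pose (-3.0788, 2.1217, 3.0472)
step 2: θ'=3.0472 (straight) → pose (0.4056, 1.7918, 3.0472)
step 3: θ'=3.7972 (R=-1.5000) → pose (1.4614, 2.0961, 3.7972)
step 4: θ'=4.2972 (R=-7.0000) → pose (3.5992, 4.8213, 4.2972)
step 5: θ'=6.2972 (R=-1.7500) → pose (1.9734, 7.2770, 6.2972)
step 6: θ'=6.9222 (R=-2.0000) → pose (0.8086, 6.8826, 6.9222)

(0.8086, 6.8826, 6.9222)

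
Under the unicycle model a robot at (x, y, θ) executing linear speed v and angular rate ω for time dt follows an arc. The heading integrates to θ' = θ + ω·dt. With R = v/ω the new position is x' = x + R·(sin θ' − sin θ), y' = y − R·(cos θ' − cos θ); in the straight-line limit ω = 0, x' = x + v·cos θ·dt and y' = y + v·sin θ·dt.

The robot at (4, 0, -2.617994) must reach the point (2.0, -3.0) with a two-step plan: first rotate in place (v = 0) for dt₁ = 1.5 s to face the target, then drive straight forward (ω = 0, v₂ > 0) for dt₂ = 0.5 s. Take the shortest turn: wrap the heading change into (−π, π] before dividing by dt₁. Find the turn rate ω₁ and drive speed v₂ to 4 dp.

heading to target = atan2(-3−0, 2−4) = -2.1588
Δθ = wrap(-2.1588 − -2.6180) = 0.4592; ω₁ = Δθ/dt₁ = 0.3061
distance = √((2−4)² + (-3−0)²) = 3.6056; v₂ = distance/dt₂ = 7.2111

ω₁ = 0.3061, v₂ = 7.2111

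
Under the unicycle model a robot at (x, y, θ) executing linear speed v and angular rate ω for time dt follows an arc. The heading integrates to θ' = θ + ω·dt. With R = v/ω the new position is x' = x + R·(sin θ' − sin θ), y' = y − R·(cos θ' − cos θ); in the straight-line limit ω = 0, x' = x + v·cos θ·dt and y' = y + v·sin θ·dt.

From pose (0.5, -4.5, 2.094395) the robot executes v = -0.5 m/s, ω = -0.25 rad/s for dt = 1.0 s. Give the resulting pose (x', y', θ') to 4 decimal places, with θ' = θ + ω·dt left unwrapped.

(0.6936, -4.9596, 1.8444)

θ' = 2.0944 + -0.25·1.0 = 1.8444
R = v/ω = -0.5/-0.25 = 2.0000
x' = 0.5 + 2.0000·(sin 1.8444 − sin 2.0944) = 0.6936
y' = -4.5 − 2.0000·(cos 1.8444 − cos 2.0944) = -4.9596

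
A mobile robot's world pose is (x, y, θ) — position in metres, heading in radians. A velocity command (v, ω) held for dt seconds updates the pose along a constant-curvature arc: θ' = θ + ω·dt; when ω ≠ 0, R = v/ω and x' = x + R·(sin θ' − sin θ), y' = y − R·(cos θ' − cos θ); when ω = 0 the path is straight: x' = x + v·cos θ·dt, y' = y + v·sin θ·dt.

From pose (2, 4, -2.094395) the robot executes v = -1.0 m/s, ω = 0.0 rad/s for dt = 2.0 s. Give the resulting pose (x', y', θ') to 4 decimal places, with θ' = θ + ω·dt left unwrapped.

θ' = -2.0944 + 0.0·2.0 = -2.0944
ω = 0 → straight: x' = 2 + -1.0·cos(-2.0944)·2.0 = 3.0000
y' = 4 + -1.0·sin(-2.0944)·2.0 = 5.7321

(3.0000, 5.7321, -2.0944)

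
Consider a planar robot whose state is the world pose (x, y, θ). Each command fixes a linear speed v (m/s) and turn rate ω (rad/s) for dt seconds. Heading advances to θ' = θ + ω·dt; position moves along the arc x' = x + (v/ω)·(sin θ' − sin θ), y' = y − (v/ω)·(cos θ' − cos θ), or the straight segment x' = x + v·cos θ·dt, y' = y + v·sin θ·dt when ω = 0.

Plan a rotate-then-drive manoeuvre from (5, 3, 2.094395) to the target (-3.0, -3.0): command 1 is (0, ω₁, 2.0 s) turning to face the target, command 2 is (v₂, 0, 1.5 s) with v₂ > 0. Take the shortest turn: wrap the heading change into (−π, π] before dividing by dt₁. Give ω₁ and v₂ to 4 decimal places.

heading to target = atan2(-3−3, -3−5) = -2.4981
Δθ = wrap(-2.4981 − 2.0944) = 1.6907; ω₁ = Δθ/dt₁ = 0.8453
distance = √((-3−5)² + (-3−3)²) = 10.0000; v₂ = distance/dt₂ = 6.6667

ω₁ = 0.8453, v₂ = 6.6667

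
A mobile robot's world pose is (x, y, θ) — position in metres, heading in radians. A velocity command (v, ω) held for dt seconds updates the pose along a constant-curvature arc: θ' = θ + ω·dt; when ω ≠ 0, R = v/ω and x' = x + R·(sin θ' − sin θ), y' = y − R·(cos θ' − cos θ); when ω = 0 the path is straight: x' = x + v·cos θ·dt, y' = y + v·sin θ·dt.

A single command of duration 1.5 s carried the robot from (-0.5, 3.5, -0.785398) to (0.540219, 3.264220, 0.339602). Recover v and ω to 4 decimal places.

v = 0.7500, ω = 0.7500

Δθ = 0.339602 − -0.785398 = 1.125000
ω = Δθ/dt = 1.125000/1.5 = 0.7500
R = Δx/(sin θ' − sin θ) = 1.0000
v = R·ω = 1.0000·0.7500 = 0.7500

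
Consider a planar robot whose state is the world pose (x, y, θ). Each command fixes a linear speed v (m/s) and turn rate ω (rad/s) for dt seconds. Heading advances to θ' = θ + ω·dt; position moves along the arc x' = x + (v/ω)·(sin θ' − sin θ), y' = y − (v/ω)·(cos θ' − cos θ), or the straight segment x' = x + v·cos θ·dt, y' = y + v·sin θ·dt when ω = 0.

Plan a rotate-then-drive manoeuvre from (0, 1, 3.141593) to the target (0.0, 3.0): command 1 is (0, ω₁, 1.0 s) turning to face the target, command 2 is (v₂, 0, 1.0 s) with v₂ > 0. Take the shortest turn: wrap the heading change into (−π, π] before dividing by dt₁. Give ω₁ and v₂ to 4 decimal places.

ω₁ = -1.5708, v₂ = 2.0000

heading to target = atan2(3−1, 0−0) = 1.5708
Δθ = wrap(1.5708 − 3.1416) = -1.5708; ω₁ = Δθ/dt₁ = -1.5708
distance = √((0−0)² + (3−1)²) = 2.0000; v₂ = distance/dt₂ = 2.0000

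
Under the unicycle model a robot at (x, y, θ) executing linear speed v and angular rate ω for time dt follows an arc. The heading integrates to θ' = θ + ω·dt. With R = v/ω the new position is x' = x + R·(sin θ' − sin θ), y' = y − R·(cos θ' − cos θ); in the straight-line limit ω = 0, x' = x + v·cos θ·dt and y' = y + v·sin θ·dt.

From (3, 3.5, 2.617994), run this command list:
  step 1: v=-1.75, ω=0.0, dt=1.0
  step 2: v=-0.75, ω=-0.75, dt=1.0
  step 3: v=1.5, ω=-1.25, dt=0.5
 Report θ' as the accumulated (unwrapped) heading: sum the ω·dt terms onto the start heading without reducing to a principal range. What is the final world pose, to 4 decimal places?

step 1: θ'=2.6180 (straight) → pose (4.5155, 2.6250, 2.6180)
step 2: θ'=1.8680 (R=1.0000) → pose (4.9717, 2.0518, 1.8680)
step 3: θ'=1.2430 (R=-1.2000) → pose (4.9830, 2.7896, 1.2430)

(4.9830, 2.7896, 1.2430)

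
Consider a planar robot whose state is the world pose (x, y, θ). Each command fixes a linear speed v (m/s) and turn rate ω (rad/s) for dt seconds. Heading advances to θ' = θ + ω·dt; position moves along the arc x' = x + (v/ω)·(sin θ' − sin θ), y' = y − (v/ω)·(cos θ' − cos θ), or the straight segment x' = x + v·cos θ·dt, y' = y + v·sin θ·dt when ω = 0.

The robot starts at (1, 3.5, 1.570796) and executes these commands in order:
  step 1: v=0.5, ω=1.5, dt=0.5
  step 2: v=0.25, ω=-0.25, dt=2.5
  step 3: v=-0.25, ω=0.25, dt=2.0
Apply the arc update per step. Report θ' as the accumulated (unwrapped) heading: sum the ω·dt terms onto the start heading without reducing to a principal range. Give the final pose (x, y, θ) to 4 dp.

(0.8313, 3.8238, 2.1958)

step 1: θ'=2.3208 (R=0.3333) → pose (0.9106, 3.7272, 2.3208)
step 2: θ'=1.6958 (R=-1.0000) → pose (0.6501, 4.2842, 1.6958)
step 3: θ'=2.1958 (R=-1.0000) → pose (0.8313, 3.8238, 2.1958)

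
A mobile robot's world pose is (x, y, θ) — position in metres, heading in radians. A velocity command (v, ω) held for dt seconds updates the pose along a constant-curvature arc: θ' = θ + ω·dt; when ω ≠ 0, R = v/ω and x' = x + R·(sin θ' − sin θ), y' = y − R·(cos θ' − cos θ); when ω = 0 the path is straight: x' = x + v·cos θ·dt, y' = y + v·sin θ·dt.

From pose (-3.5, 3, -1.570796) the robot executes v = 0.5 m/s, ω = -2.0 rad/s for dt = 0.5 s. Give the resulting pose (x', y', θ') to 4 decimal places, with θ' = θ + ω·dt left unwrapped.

(-3.6149, 2.7896, -2.5708)

θ' = -1.5708 + -2.0·0.5 = -2.5708
R = v/ω = 0.5/-2.0 = -0.2500
x' = -3.5 + -0.2500·(sin -2.5708 − sin -1.5708) = -3.6149
y' = 3 − -0.2500·(cos -2.5708 − cos -1.5708) = 2.7896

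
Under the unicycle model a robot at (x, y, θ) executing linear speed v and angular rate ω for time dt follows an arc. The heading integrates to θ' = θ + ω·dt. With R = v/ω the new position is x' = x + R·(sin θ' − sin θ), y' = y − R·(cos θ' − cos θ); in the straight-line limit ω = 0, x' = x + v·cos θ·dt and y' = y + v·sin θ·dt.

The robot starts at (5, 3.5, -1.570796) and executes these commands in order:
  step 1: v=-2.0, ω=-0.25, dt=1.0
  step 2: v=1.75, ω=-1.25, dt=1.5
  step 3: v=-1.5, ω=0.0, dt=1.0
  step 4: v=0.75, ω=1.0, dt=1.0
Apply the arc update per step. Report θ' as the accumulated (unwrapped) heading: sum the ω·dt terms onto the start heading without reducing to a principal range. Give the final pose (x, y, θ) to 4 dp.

step 1: θ'=-1.8208 (R=8.0000) → pose (5.2487, 5.4792, -1.8208)
step 2: θ'=-3.6958 (R=-1.4000) → pose (3.1554, 4.6351, -3.6958)
step 3: θ'=-3.6958 (straight) → pose (4.4309, 3.8457, -3.6958)
step 4: θ'=-2.6958 (R=0.7500) → pose (3.7128, 3.8847, -2.6958)

(3.7128, 3.8847, -2.6958)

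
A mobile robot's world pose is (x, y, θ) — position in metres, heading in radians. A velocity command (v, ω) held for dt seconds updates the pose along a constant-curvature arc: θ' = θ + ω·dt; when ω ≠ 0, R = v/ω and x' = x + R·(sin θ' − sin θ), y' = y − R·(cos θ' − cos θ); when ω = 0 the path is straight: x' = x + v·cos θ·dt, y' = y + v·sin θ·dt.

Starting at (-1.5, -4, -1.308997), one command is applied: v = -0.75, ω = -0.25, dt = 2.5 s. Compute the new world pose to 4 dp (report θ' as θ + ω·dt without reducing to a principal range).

(-1.4065, -2.1577, -1.9340)

θ' = -1.3090 + -0.25·2.5 = -1.9340
R = v/ω = -0.75/-0.25 = 3.0000
x' = -1.5 + 3.0000·(sin -1.9340 − sin -1.3090) = -1.4065
y' = -4 − 3.0000·(cos -1.9340 − cos -1.3090) = -2.1577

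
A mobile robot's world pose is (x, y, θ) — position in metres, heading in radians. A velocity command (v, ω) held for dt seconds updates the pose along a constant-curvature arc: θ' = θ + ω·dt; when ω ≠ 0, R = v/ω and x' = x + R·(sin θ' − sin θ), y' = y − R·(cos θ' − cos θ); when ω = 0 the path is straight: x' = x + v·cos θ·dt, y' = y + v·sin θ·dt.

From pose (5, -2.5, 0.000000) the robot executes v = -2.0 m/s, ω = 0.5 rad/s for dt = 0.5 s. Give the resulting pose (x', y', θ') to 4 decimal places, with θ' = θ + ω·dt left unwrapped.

θ' = 0.0000 + 0.5·0.5 = 0.2500
R = v/ω = -2.0/0.5 = -4.0000
x' = 5 + -4.0000·(sin 0.2500 − sin 0.0000) = 4.0104
y' = -2.5 − -4.0000·(cos 0.2500 − cos 0.0000) = -2.6244

(4.0104, -2.6244, 0.2500)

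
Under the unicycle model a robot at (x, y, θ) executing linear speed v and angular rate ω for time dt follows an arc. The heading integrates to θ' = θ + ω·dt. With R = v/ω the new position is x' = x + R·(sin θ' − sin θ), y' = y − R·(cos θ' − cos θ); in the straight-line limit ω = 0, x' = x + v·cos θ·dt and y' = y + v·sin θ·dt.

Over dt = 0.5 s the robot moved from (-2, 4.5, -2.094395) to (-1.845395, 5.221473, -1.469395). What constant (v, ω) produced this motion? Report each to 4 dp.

v = -1.5000, ω = 1.2500

Δθ = -1.469395 − -2.094395 = 0.625000
ω = Δθ/dt = 0.625000/0.5 = 1.2500
R = −Δy/(cos θ' − cos θ) = -1.2000
v = R·ω = -1.2000·1.2500 = -1.5000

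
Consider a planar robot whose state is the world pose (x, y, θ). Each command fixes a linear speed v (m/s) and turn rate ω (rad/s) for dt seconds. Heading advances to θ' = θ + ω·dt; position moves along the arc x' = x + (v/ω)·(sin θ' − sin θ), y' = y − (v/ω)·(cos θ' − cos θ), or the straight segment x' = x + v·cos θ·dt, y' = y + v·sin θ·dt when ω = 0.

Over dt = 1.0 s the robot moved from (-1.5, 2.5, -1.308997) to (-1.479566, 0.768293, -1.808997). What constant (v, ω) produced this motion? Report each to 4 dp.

v = 1.7500, ω = -0.5000

Δθ = -1.808997 − -1.308997 = -0.500000
ω = Δθ/dt = -0.500000/1.0 = -0.5000
R = −Δy/(cos θ' − cos θ) = -3.5000
v = R·ω = -3.5000·-0.5000 = 1.7500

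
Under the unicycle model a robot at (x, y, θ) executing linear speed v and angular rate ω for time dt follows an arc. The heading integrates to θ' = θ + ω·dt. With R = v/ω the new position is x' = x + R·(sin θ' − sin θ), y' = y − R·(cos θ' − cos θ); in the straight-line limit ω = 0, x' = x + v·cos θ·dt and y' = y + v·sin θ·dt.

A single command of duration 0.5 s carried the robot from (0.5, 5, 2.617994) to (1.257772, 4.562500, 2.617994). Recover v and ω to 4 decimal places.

v = -1.7500, ω = 0.0000

Δθ = 2.617994 − 2.617994 = 0.000000
ω = Δθ/dt = 0.000000/0.5 = 0.0000
ω = 0 → v = (Δx·cos θ + Δy·sin θ)/dt = -1.7500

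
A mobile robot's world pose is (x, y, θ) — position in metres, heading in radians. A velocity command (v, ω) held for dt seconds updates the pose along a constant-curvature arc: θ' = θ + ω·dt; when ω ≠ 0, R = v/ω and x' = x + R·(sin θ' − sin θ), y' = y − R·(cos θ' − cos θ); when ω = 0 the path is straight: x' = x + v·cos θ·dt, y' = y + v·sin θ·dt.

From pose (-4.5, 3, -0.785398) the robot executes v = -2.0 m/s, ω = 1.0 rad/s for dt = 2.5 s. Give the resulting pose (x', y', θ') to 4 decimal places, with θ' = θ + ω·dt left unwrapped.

θ' = -0.7854 + 1.0·2.5 = 1.7146
R = v/ω = -2.0/1.0 = -2.0000
x' = -4.5 + -2.0000·(sin 1.7146 − sin -0.7854) = -7.8936
y' = 3 − -2.0000·(cos 1.7146 − cos -0.7854) = 1.2992

(-7.8936, 1.2992, 1.7146)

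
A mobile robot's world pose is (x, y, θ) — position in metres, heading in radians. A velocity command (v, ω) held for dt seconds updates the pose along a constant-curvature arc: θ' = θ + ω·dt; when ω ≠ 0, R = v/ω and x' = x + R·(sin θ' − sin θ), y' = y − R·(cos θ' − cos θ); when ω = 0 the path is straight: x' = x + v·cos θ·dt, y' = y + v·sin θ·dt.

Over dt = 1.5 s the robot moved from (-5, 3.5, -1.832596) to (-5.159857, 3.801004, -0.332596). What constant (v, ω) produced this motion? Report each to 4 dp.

Δθ = -0.332596 − -1.832596 = 1.500000
ω = Δθ/dt = 1.500000/1.5 = 1.0000
R = −Δy/(cos θ' − cos θ) = -0.2500
v = R·ω = -0.2500·1.0000 = -0.2500

v = -0.2500, ω = 1.0000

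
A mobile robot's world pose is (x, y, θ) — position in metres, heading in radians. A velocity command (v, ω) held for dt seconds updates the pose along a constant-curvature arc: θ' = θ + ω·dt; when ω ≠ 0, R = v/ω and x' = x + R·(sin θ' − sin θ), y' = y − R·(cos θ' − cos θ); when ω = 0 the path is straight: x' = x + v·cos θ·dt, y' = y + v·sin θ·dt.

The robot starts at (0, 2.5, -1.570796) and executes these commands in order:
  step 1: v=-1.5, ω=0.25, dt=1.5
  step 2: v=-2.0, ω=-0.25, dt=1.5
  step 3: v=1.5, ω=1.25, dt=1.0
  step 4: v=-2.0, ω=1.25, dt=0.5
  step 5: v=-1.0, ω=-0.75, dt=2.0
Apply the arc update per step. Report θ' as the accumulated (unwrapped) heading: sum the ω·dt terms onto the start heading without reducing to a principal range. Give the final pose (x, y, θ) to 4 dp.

(-2.7751, 7.2809, -1.1958)

step 1: θ'=-1.1958 (R=-6.0000) → pose (-0.4170, 4.6976, -1.1958)
step 2: θ'=-1.5708 (R=8.0000) → pose (-0.9729, 7.6278, -1.5708)
step 3: θ'=-0.3208 (R=1.2000) → pose (-0.1513, 6.4890, -0.3208)
step 4: θ'=0.3042 (R=-1.6000) → pose (-1.1351, 6.4972, 0.3042)
step 5: θ'=-1.1958 (R=1.3333) → pose (-2.7751, 7.2809, -1.1958)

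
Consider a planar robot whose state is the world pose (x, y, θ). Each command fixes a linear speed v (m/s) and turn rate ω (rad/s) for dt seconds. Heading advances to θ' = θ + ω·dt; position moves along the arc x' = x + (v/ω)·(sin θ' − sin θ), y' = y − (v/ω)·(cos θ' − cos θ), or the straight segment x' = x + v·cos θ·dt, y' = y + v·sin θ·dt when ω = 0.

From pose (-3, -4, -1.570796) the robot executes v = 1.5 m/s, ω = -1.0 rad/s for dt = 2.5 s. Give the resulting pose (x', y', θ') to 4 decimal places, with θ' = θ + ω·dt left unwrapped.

θ' = -1.5708 + -1.0·2.5 = -4.0708
R = v/ω = 1.5/-1.0 = -1.5000
x' = -3 + -1.5000·(sin -4.0708 − sin -1.5708) = -5.7017
y' = -4 − -1.5000·(cos -4.0708 − cos -1.5708) = -4.8977

(-5.7017, -4.8977, -4.0708)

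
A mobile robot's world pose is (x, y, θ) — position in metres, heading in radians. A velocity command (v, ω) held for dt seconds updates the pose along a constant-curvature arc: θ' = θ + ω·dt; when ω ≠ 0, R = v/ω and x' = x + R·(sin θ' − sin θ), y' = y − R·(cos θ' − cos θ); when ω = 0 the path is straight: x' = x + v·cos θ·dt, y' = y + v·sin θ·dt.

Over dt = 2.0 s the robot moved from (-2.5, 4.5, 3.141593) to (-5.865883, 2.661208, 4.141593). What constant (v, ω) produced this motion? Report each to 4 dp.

v = 2.0000, ω = 0.5000

Δθ = 4.141593 − 3.141593 = 1.000000
ω = Δθ/dt = 1.000000/2.0 = 0.5000
R = Δx/(sin θ' − sin θ) = 4.0000
v = R·ω = 4.0000·0.5000 = 2.0000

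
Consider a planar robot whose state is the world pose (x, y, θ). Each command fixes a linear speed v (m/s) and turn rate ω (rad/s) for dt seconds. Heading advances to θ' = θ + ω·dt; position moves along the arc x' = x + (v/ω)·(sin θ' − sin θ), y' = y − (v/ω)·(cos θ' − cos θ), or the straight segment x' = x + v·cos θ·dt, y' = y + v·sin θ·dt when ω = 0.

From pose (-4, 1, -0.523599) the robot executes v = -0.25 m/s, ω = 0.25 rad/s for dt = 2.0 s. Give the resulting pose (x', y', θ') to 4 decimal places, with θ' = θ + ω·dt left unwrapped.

(-4.4764, 1.1337, -0.0236)

θ' = -0.5236 + 0.25·2.0 = -0.0236
R = v/ω = -0.25/0.25 = -1.0000
x' = -4 + -1.0000·(sin -0.0236 − sin -0.5236) = -4.4764
y' = 1 − -1.0000·(cos -0.0236 − cos -0.5236) = 1.1337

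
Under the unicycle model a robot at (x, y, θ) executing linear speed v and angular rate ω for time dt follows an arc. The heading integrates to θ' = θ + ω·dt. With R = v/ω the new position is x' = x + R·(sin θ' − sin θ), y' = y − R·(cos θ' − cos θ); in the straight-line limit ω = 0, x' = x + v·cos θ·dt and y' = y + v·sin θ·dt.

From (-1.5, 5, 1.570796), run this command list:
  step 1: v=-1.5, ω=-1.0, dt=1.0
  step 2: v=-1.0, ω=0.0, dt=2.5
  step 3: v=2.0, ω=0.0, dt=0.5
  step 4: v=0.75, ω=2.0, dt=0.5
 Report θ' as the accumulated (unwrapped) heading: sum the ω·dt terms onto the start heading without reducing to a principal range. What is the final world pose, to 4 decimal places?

(-3.2794, 3.2429, 1.5708)

step 1: θ'=0.5708 (R=1.5000) → pose (-2.1895, 3.7378, 0.5708)
step 2: θ'=0.5708 (straight) → pose (-4.2932, 2.3870, 0.5708)
step 3: θ'=0.5708 (straight) → pose (-3.4518, 2.9273, 0.5708)
step 4: θ'=1.5708 (R=0.3750) → pose (-3.2794, 3.2429, 1.5708)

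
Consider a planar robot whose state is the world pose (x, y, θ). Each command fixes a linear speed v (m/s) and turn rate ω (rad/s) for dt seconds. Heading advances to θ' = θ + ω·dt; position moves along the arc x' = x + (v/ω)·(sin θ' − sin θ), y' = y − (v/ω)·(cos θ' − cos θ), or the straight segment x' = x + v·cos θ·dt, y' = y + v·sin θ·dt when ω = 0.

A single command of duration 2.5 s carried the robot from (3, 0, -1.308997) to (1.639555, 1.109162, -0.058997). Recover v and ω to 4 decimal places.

Δθ = -0.058997 − -1.308997 = 1.250000
ω = Δθ/dt = 1.250000/2.5 = 0.5000
R = Δx/(sin θ' − sin θ) = -1.5000
v = R·ω = -1.5000·0.5000 = -0.7500

v = -0.7500, ω = 0.5000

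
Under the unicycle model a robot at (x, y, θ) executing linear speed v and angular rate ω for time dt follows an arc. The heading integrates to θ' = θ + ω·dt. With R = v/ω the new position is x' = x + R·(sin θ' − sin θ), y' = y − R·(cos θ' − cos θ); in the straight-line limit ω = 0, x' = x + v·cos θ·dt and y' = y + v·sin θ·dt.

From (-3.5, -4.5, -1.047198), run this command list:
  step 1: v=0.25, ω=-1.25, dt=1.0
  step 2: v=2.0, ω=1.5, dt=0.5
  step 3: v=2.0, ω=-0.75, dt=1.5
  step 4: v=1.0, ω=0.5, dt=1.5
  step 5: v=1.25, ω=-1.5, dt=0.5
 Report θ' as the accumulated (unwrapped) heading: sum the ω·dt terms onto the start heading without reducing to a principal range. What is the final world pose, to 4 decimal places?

step 1: θ'=-2.2972 (R=-0.2000) → pose (-3.5237, -4.7328, -2.2972)
step 2: θ'=-1.5472 (R=1.3333) → pose (-3.8599, -5.6499, -1.5472)
step 3: θ'=-2.6722 (R=-2.6667) → pose (-5.3196, -8.0910, -2.6722)
step 4: θ'=-1.9222 (R=2.0000) → pose (-6.2927, -9.1863, -1.9222)
step 5: θ'=-2.6722 (R=-0.8333) → pose (-6.6981, -9.6427, -2.6722)

(-6.6981, -9.6427, -2.6722)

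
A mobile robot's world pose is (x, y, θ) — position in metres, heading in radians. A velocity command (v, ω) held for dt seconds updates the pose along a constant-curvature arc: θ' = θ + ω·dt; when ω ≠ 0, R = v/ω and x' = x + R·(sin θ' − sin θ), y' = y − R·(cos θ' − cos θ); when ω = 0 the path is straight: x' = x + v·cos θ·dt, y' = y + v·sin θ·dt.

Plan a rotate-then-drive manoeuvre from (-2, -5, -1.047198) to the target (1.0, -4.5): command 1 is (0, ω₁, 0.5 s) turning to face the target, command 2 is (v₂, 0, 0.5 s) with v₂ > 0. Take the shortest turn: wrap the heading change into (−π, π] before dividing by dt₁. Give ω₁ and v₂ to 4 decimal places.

ω₁ = 2.4247, v₂ = 6.0828

heading to target = atan2(-4.5−-5, 1−-2) = 0.1651
Δθ = wrap(0.1651 − -1.0472) = 1.2123; ω₁ = Δθ/dt₁ = 2.4247
distance = √((1−-2)² + (-4.5−-5)²) = 3.0414; v₂ = distance/dt₂ = 6.0828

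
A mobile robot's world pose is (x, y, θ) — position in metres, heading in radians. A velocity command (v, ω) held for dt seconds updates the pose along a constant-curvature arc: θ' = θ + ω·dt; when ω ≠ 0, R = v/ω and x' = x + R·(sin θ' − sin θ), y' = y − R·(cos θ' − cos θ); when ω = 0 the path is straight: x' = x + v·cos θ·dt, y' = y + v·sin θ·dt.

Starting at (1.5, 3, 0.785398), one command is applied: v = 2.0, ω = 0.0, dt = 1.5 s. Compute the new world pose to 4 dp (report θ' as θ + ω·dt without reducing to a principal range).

θ' = 0.7854 + 0.0·1.5 = 0.7854
ω = 0 → straight: x' = 1.5 + 2.0·cos(0.7854)·1.5 = 3.6213
y' = 3 + 2.0·sin(0.7854)·1.5 = 5.1213

(3.6213, 5.1213, 0.7854)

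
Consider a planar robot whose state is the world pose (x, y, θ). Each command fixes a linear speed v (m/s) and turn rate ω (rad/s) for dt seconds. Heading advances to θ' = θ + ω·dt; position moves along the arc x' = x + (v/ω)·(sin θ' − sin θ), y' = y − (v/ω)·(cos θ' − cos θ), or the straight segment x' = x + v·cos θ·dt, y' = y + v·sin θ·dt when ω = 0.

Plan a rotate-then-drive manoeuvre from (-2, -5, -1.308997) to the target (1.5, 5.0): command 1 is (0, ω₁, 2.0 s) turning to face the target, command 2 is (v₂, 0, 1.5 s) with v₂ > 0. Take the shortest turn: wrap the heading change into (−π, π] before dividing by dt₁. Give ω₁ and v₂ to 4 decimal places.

heading to target = atan2(5−-5, 1.5−-2) = 1.2341
Δθ = wrap(1.2341 − -1.3090) = 2.5431; ω₁ = Δθ/dt₁ = 1.2716
distance = √((1.5−-2)² + (5−-5)²) = 10.5948; v₂ = distance/dt₂ = 7.0632

ω₁ = 1.2716, v₂ = 7.0632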